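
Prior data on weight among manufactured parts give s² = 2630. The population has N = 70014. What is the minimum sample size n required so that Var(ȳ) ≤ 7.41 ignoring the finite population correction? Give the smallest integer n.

Without fpc, n₀ = s²/D = 2630/7.41 = 354.9258.
Rounding up, n = 355.

355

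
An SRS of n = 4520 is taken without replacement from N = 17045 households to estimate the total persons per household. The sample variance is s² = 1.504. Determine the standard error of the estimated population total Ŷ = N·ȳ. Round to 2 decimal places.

Var(Ŷ) = N²·Var(ȳ) = N²·(1 − n/N)·s²/n.
f = 4520/17045 = 0.26518040; Var(ȳ) = 0.73481960·1.504/4520 = 2.4450634 × 10^-4.
Var(Ŷ) = 17045² · (2.4450634 × 10^-4) = 71036.922.
SE(Ŷ) = √(71036.922) = 266.53.

266.53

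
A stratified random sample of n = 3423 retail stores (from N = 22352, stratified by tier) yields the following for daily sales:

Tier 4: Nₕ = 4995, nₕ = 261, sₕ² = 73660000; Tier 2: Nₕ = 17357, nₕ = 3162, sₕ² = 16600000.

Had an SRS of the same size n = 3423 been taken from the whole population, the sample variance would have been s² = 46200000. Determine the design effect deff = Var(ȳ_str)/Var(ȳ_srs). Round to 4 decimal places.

1.3951

Var(ȳ_str) = Σ Wₕ²(1−fₕ)sₕ²/nₕ with Wₕ = Nₕ/22352:
  Tier 4: (4995/22352)²·(1−261/4995)·73660000/261 = 13357.408
  Tier 2: (17357/22352)²·(1−3162/17357)·16600000/3162 = 2588.9491
  → Var(ȳ_str) = 15946.357.
Var(ȳ_srs) = (1 − 3423/22352)·46200000/3423 = 11430.003.
deff = 15946.357 / 11430.003 = 1.3951.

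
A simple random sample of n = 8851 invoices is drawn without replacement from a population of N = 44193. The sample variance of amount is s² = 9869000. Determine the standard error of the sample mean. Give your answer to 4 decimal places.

Under SRS without replacement, Var(ȳ) = (1 − f)·s²/n with f = n/N = 8851/44193 = 0.20028059.
Var(ȳ) = (1 − 0.20028059)·9869000/8851 = 0.79971941·1115.0153 = 891.69934.
SE(ȳ) = √(891.69934) = 29.8613.

29.8613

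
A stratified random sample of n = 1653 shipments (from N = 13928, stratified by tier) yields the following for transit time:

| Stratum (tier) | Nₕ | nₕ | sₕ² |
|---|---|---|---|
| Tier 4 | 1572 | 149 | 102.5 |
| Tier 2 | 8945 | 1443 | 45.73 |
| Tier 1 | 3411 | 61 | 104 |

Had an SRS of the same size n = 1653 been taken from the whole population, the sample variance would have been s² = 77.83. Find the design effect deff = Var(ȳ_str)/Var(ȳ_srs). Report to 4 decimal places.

2.8755

Var(ȳ_str) = Σ Wₕ²(1−fₕ)sₕ²/nₕ with Wₕ = Nₕ/13928:
  Tier 4: (1572/13928)²·(1−149/1572)·102.5/149 = 0.0079326359
  Tier 2: (8945/13928)²·(1−1443/8945)·45.73/1443 = 0.01096263
  Tier 1: (3411/13928)²·(1−61/3411)·104/61 = 0.10042747
  → Var(ȳ_str) = 0.11932274.
Var(ȳ_srs) = (1 − 1653/13928)·77.83/1653 = 0.041496065.
deff = 0.11932274 / 0.041496065 = 2.8755.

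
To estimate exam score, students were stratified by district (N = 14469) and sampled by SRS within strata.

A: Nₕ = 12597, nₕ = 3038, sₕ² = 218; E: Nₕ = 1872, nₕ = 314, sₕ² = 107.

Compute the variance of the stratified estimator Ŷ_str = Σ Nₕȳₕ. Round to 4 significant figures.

Var(Ŷ_str) = Σₕ Nₕ²(1 − fₕ)sₕ²/nₕ.
A: 12597²·(1 − 3038/12597)·218/3038 = 8.6406878 × 10^6.
E: 1872²·(1 − 314/1872)·107/314 = 993865.07.
Sum = 9.6345529 × 10^6.

9.635 × 10^6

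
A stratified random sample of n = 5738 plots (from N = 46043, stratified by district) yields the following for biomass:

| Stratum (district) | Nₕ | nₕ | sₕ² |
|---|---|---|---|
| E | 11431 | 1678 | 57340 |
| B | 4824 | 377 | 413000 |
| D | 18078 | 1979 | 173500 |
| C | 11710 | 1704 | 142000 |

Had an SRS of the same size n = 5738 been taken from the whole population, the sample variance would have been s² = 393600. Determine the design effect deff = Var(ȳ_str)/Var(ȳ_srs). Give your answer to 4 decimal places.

Var(ȳ_str) = Σ Wₕ²(1−fₕ)sₕ²/nₕ with Wₕ = Nₕ/46043:
  E: (11431/46043)²·(1−1678/11431)·57340/1678 = 1.7970533
  B: (4824/46043)²·(1−377/4824)·413000/377 = 11.085516
  D: (18078/46043)²·(1−1979/18078)·173500/1979 = 12.035822
  C: (11710/46043)²·(1−1704/11710)·142000/1704 = 4.6058408
  → Var(ȳ_str) = 29.524232.
Var(ȳ_srs) = (1 − 5738/46043)·393600/5738 = 60.046799.
deff = 29.524232 / 60.046799 = 0.4917.

0.4917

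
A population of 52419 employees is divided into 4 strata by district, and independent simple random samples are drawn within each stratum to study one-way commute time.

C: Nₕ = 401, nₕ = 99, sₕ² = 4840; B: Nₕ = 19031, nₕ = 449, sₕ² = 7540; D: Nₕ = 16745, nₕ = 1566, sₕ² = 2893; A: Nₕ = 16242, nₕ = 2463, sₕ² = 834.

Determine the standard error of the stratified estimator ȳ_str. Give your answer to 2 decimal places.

1.54

Var(ȳ_str) = Σₕ Wₕ²(1 − fₕ)sₕ²/nₕ with Wₕ = Nₕ/N, N = 52419.
C: Wₕ = 0.00764990; term = 0.00764990²·(1 − 0.24688279)·4840/99 = 0.0021546861.
B: Wₕ = 0.36305538; term = 0.36305538²·(1 − 0.02359308)·7540/449 = 2.1612331.
D: Wₕ = 0.31944524; term = 0.31944524²·(1 − 0.09352045)·2893/1566 = 0.17088641.
A: Wₕ = 0.30984948; term = 0.30984948²·(1 − 0.15164389)·834/2463 = 0.027579182.
Sum = 2.3618534.
SE = √(2.3618534) = 1.54.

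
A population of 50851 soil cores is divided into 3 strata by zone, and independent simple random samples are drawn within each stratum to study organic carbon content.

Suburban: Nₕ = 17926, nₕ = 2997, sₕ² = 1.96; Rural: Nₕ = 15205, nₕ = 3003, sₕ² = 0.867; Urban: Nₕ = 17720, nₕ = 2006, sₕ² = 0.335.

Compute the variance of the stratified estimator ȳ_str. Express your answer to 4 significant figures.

1.064 × 10^-4

Var(ȳ_str) = Σₕ Wₕ²(1 − fₕ)sₕ²/nₕ with Wₕ = Nₕ/N, N = 50851.
Suburban: Wₕ = 0.35252011; term = 0.35252011²·(1 − 0.16718733)·1.96/2997 = 6.7683755 × 10^-5.
Rural: Wₕ = 0.29901084; term = 0.29901084²·(1 − 0.19750082)·0.867/3003 = 2.071487 × 10^-5.
Urban: Wₕ = 0.34846906; term = 0.34846906²·(1 − 0.11320542)·0.335/2006 = 1.7983133 × 10^-5.
Sum = 1.0638176 × 10^-4.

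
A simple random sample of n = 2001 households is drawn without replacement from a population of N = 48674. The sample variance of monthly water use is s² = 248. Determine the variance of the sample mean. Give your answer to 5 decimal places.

0.11884

Under SRS without replacement, Var(ȳ) = (1 − f)·s²/n with f = n/N = 2001/48674 = 0.04111024.
Var(ȳ) = (1 − 0.04111024)·248/2001 = 0.95888976·0.12393803 = 0.11884291.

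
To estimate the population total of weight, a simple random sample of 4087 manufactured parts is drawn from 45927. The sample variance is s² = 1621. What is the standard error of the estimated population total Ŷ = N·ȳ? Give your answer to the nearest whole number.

Var(Ŷ) = N²·Var(ȳ) = N²·(1 − n/N)·s²/n.
f = 4087/45927 = 0.08898905; Var(ȳ) = 0.91101095·1621/4087 = 0.3613283.
Var(Ŷ) = 45927² · 0.3613283 = 7.6214593 × 10^8.
SE(Ŷ) = √(7.6214593 × 10^8) = 27607.

27607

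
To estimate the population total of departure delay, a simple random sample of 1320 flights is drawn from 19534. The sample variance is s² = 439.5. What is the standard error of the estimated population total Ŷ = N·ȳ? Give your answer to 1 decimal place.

10884.1

Var(Ŷ) = N²·Var(ȳ) = N²·(1 − n/N)·s²/n.
f = 1320/19534 = 0.06757449; Var(ȳ) = 0.93242551·439.5/1320 = 0.31045531.
Var(Ŷ) = 19534² · 0.31045531 = 1.1846265 × 10^8.
SE(Ŷ) = √(1.1846265 × 10^8) = 10884.1.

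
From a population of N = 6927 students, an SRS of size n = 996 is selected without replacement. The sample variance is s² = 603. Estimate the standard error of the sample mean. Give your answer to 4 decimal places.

0.7200

Under SRS without replacement, Var(ȳ) = (1 − f)·s²/n with f = n/N = 996/6927 = 0.14378519.
Var(ȳ) = (1 − 0.14378519)·603/996 = 0.85621481·0.60542169 = 0.51837102.
SE(ȳ) = √(0.51837102) = 0.7200.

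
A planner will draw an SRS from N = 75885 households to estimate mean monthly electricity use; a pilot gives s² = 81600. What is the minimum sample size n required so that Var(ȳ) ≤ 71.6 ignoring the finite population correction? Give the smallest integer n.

1140

Without fpc, n₀ = s²/D = 81600/71.6 = 1139.6648.
Rounding up, n = 1140.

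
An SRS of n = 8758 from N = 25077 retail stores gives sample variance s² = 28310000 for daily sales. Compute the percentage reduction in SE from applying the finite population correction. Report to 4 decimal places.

f = n/N = 8758/25077 = 0.34924433.
SE_no-fpc = √(s²/n) = 56.854843; SE_fpc = √((1−f)s²/n) = 45.864477.
Ratio = √(1−f) = 0.80669429. Reduction = 100·(1 − 0.80669429) = 19.3306%.

19.3306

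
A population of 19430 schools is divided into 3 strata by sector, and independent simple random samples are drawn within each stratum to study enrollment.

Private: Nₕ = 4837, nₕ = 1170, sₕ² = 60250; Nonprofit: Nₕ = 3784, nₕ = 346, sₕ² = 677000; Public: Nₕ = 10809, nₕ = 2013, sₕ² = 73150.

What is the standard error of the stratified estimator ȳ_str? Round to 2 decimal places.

8.89

Var(ȳ_str) = Σₕ Wₕ²(1 − fₕ)sₕ²/nₕ with Wₕ = Nₕ/N, N = 19430.
Private: Wₕ = 0.24894493; term = 0.24894493²·(1 − 0.24188547)·60250/1170 = 2.4194273.
Nonprofit: Wₕ = 0.19475039; term = 0.19475039²·(1 − 0.09143763)·677000/346 = 67.425468.
Public: Wₕ = 0.55630468; term = 0.55630468²·(1 − 0.18623369)·73150/2013 = 9.1515718.
Sum = 78.996467.
SE = √(78.996467) = 8.89.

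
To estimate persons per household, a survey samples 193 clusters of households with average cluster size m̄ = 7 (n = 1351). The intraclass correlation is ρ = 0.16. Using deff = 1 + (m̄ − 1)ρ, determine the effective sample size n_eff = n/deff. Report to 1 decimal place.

689.3

deff = 1 + (7 − 1)·0.16 = 1 + 0.96 = 1.96.
n_eff = 1351 / 1.96 = 689.3.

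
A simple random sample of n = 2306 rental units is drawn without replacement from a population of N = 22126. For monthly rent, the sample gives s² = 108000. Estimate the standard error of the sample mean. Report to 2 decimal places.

Under SRS without replacement, Var(ȳ) = (1 − f)·s²/n with f = n/N = 2306/22126 = 0.10422128.
Var(ȳ) = (1 − 0.10422128)·108000/2306 = 0.89577872·46.834345 = 41.95321.
SE(ȳ) = √(41.95321) = 6.48.

6.48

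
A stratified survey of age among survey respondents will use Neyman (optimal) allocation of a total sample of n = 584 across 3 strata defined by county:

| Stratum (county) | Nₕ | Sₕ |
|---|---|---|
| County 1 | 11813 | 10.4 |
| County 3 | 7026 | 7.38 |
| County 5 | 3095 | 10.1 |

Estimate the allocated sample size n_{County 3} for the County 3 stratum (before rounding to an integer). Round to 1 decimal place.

Neyman allocation: nₕ = n·NₕSₕ / Σⱼ NⱼSⱼ.
Σ NⱼSⱼ = 11813·10.4 + 7026·7.38 + 3095·10.1 = 205966.58.
n_{County 3} = 584·7026·7.38 / 205966.58 = 147.0.

147.0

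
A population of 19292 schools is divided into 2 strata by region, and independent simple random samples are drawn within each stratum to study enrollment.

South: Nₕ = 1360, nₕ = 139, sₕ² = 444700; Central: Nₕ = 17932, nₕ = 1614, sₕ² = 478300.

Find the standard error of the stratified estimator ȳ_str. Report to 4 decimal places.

Var(ȳ_str) = Σₕ Wₕ²(1 − fₕ)sₕ²/nₕ with Wₕ = Nₕ/N, N = 19292.
South: Wₕ = 0.07049554; term = 0.07049554²·(1 − 0.10220588)·444700/139 = 14.27422.
Central: Wₕ = 0.92950446; term = 0.92950446²·(1 − 0.09000669)·478300/1614 = 232.99039.
Sum = 247.26461.
SE = √(247.26461) = 15.7246.

15.7246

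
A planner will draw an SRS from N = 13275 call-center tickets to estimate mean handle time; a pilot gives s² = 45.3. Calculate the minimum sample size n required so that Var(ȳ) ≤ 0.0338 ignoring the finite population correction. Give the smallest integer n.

1341

Without fpc, n₀ = s²/D = 45.3/0.0338 = 1340.2367.
Rounding up, n = 1341.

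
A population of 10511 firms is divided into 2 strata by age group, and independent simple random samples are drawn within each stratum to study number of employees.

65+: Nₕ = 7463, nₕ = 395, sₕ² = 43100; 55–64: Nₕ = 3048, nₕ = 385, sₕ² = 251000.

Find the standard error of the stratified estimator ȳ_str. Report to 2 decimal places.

Var(ȳ_str) = Σₕ Wₕ²(1 − fₕ)sₕ²/nₕ with Wₕ = Nₕ/N, N = 10511.
65+: Wₕ = 0.71001808; term = 0.71001808²·(1 − 0.05292778)·43100/395 = 52.095725.
55–64: Wₕ = 0.28998192; term = 0.28998192²·(1 − 0.12631234)·251000/385 = 47.897302.
Sum = 99.993027.
SE = √(99.993027) = 10.00.

10.00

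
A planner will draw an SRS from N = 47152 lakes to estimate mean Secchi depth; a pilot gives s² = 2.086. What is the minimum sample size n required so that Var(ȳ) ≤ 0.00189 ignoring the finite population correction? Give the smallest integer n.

1104

Without fpc, n₀ = s²/D = 2.086/0.00189 = 1103.7037.
Rounding up, n = 1104.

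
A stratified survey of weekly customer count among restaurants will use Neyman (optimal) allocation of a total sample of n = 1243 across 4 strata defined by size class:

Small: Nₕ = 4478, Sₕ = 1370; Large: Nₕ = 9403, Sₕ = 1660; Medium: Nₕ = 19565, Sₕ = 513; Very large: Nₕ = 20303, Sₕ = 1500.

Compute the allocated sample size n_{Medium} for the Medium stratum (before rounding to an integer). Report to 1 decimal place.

200.5

Neyman allocation: nₕ = n·NₕSₕ / Σⱼ NⱼSⱼ.
Σ NⱼSⱼ = 4478·1370 + 9403·1660 + 19565·513 + 20303·1500 = 6.2235185 × 10^7.
n_{Medium} = 1243·19565·513 / (6.2235185 × 10^7) = 200.5.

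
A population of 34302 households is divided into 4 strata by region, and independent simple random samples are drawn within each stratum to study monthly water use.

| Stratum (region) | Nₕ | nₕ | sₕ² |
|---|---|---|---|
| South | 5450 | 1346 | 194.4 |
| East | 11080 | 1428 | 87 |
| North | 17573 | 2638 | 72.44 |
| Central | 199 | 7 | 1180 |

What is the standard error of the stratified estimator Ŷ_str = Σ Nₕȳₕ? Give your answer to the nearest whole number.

4837

Var(Ŷ_str) = Σₕ Nₕ²(1 − fₕ)sₕ²/nₕ.
South: 5450²·(1 − 1346/5450)·194.4/1346 = 3.2303907 × 10^6.
East: 11080²·(1 − 1428/11080)·87/1428 = 6.5155055 × 10^6.
North: 17573²·(1 − 2638/17573)·72.44/2638 = 7.2070044 × 10^6.
Central: 199²·(1 − 7/199)·1180/7 = 6.4407771 × 10^6.
Sum = 2.3393678 × 10^7.
SE = √(2.3393678 × 10^7) = 4837.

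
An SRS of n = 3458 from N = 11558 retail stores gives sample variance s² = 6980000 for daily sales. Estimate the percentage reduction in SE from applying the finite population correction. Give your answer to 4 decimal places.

16.2854

f = n/N = 3458/11558 = 0.29918671.
SE_no-fpc = √(s²/n) = 44.927807; SE_fpc = √((1−f)s²/n) = 37.61113.
Ratio = √(1−f) = 0.83714592. Reduction = 100·(1 − 0.83714592) = 16.2854%.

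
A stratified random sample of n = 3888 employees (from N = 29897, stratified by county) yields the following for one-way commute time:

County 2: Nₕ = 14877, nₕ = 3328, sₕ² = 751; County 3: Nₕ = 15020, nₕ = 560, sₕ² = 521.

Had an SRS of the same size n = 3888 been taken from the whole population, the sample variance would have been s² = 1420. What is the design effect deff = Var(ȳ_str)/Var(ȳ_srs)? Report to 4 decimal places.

0.8480

Var(ȳ_str) = Σ Wₕ²(1−fₕ)sₕ²/nₕ with Wₕ = Nₕ/29897:
  County 2: (14877/29897)²·(1−3328/14877)·751/3328 = 0.043377163
  County 3: (15020/29897)²·(1−560/15020)·521/560 = 0.22606467
  → Var(ȳ_str) = 0.26944183.
Var(ȳ_srs) = (1 − 3888/29897)·1420/3888 = 0.31772993.
deff = 0.26944183 / 0.31772993 = 0.8480.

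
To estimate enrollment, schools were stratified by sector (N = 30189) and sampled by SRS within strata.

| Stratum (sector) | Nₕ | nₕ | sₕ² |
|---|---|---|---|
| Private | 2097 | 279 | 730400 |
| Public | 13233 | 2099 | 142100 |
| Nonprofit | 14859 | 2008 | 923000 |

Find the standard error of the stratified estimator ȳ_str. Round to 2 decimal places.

Var(ȳ_str) = Σₕ Wₕ²(1 − fₕ)sₕ²/nₕ with Wₕ = Nₕ/N, N = 30189.
Private: Wₕ = 0.06946239; term = 0.06946239²·(1 − 0.13304721)·730400/279 = 10.95094.
Public: Wₕ = 0.43833847; term = 0.43833847²·(1 − 0.15861861)·142100/2099 = 10.944444.
Nonprofit: Wₕ = 0.49219915; term = 0.49219915²·(1 − 0.13513695)·923000/2008 = 96.309038.
Sum = 118.20442.
SE = √(118.20442) = 10.87.

10.87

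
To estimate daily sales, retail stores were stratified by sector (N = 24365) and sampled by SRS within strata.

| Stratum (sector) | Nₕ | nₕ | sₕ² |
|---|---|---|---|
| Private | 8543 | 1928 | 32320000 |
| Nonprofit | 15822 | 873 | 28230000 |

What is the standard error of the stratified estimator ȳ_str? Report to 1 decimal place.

120.3

Var(ȳ_str) = Σₕ Wₕ²(1 − fₕ)sₕ²/nₕ with Wₕ = Nₕ/N, N = 24365.
Private: Wₕ = 0.35062590; term = 0.35062590²·(1 − 0.22568184)·32320000/1928 = 1595.7753.
Nonprofit: Wₕ = 0.64937410; term = 0.64937410²·(1 − 0.05517634)·28230000/873 = 12883.603.
Sum = 14479.378.
SE = √(14479.378) = 120.3.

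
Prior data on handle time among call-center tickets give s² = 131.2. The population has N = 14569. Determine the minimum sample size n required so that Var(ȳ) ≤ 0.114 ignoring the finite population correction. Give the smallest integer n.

Without fpc, n₀ = s²/D = 131.2/0.114 = 1150.8772.
Rounding up, n = 1151.

1151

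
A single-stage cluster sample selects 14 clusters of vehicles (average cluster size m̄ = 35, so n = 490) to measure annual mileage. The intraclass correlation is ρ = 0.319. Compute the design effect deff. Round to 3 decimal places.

deff = 1 + (35 − 1)·0.319 = 1 + 10.846 = 11.846.

11.846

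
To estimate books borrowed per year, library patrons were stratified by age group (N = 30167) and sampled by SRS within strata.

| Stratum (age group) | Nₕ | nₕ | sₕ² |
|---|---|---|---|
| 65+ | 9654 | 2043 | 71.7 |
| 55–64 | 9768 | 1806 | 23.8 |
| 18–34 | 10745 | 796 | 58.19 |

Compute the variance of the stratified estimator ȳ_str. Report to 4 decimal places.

0.0125

Var(ȳ_str) = Σₕ Wₕ²(1 − fₕ)sₕ²/nₕ with Wₕ = Nₕ/N, N = 30167.
65+: Wₕ = 0.32001856; term = 0.32001856²·(1 − 0.21162213)·71.7/2043 = 0.0028335805.
55–64: Wₕ = 0.32379753; term = 0.32379753²·(1 − 0.18488943)·23.8/1806 = 0.0011262188.
18–34: Wₕ = 0.35618391; term = 0.35618391²·(1 − 0.07408097)·58.19/796 = 0.0085873051.
Sum = 0.012547104.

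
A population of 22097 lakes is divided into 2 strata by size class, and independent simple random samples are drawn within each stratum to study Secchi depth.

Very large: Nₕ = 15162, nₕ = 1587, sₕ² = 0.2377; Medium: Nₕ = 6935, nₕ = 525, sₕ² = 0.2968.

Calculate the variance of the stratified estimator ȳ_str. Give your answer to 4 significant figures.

Var(ȳ_str) = Σₕ Wₕ²(1 − fₕ)sₕ²/nₕ with Wₕ = Nₕ/N, N = 22097.
Very large: Wₕ = 0.68615649; term = 0.68615649²·(1 − 0.10466957)·0.2377/1587 = 6.3136711 × 10^-5.
Medium: Wₕ = 0.31384351; term = 0.31384351²·(1 − 0.07570296)·0.2968/525 = 5.1468612 × 10^-5.
Sum = 1.1460532 × 10^-4.

1.146 × 10^-4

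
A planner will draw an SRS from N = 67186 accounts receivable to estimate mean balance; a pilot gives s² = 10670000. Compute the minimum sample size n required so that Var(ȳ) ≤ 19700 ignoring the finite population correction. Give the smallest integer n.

542

Without fpc, n₀ = s²/D = 10670000/19700 = 541.6244.
Rounding up, n = 542.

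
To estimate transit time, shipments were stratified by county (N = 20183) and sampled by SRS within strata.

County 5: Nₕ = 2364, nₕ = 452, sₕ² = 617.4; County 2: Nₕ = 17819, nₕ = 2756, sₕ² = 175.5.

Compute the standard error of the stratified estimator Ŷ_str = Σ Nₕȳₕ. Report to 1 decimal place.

Var(Ŷ_str) = Σₕ Nₕ²(1 − fₕ)sₕ²/nₕ.
County 5: 2364²·(1 − 452/2364)·617.4/452 = 6.1739563 × 10^6.
County 2: 17819²·(1 − 2756/17819)·175.5/2756 = 1.7091993 × 10^7.
Sum = 2.3265949 × 10^7.
SE = √(2.3265949 × 10^7) = 4823.5.

4823.5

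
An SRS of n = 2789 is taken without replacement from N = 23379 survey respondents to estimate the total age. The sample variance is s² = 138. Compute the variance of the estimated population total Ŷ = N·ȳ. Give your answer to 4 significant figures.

2.382 × 10^7

Var(Ŷ) = N²·Var(ȳ) = N²·(1 − n/N)·s²/n.
f = 2789/23379 = 0.11929509; Var(ȳ) = 0.88070491·138/2789 = 0.043577367.
Var(Ŷ) = 23379² · 0.043577367 = 2.3818414 × 10^7.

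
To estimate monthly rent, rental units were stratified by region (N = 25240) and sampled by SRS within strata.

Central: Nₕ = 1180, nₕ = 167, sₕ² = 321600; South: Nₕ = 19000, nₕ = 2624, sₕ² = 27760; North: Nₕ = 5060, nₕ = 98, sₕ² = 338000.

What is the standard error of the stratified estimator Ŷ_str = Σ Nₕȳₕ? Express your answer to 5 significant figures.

303630

Var(Ŷ_str) = Σₕ Nₕ²(1 − fₕ)sₕ²/nₕ.
Central: 1180²·(1 − 167/1180)·321600/167 = 2.3019242 × 10^9.
South: 19000²·(1 − 2624/19000)·27760/2624 = 3.2916759 × 10^9.
North: 5060²·(1 − 98/5060)·338000/98 = 8.6596014 × 10^10.
Sum = 9.2189614 × 10^10.
SE = √(9.2189614 × 10^10) = 303630.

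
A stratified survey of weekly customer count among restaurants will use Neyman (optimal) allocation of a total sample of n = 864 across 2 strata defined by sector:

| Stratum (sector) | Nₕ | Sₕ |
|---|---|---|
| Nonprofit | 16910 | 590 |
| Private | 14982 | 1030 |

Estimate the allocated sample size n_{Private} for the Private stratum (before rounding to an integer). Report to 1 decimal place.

Neyman allocation: nₕ = n·NₕSₕ / Σⱼ NⱼSⱼ.
Σ NⱼSⱼ = 16910·590 + 14982·1030 = 2.540836 × 10^7.
n_{Private} = 864·14982·1030 / (2.540836 × 10^7) = 524.7.

524.7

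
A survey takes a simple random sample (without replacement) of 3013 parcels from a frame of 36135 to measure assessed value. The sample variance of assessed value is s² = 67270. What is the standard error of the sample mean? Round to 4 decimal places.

4.5238

Under SRS without replacement, Var(ȳ) = (1 − f)·s²/n with f = n/N = 3013/36135 = 0.08338176.
Var(ȳ) = (1 − 0.08338176)·67270/3013 = 0.91661824·22.326585 = 20.464955.
SE(ȳ) = √(20.464955) = 4.5238.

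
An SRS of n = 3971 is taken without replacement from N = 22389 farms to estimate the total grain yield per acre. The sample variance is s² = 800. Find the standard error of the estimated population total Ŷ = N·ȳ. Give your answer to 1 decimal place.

9114.5

Var(Ŷ) = N²·Var(ȳ) = N²·(1 − n/N)·s²/n.
f = 3971/22389 = 0.17736388; Var(ȳ) = 0.82263612·800/3971 = 0.16572876.
Var(Ŷ) = 22389² · 0.16572876 = 8.3074412 × 10^7.
SE(Ŷ) = √(8.3074412 × 10^7) = 9114.5.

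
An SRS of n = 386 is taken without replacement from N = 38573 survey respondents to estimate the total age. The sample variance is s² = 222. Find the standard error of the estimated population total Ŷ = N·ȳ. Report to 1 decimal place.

Var(Ŷ) = N²·Var(ȳ) = N²·(1 − n/N)·s²/n.
f = 386/38573 = 0.01000700; Var(ȳ) = 0.98999300·222/386 = 0.56937421.
Var(Ŷ) = 38573² · 0.56937421 = 8.4715841 × 10^8.
SE(Ŷ) = √(8.4715841 × 10^8) = 29106.0.

29106.0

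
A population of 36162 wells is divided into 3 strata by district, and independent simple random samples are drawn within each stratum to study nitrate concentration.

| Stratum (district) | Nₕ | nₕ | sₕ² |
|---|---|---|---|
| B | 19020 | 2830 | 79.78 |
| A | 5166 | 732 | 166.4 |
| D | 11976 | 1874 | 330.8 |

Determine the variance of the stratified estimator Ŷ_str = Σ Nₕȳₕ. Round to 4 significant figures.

3.524 × 10^7

Var(Ŷ_str) = Σₕ Nₕ²(1 − fₕ)sₕ²/nₕ.
B: 19020²·(1 − 2830/19020)·79.78/2830 = 8.6809041 × 10^6.
A: 5166²·(1 − 732/5166)·166.4/732 = 5.207057 × 10^6.
D: 11976²·(1 − 1874/11976)·330.8/1874 = 2.1355762 × 10^7.
Sum = 3.5243723 × 10^7.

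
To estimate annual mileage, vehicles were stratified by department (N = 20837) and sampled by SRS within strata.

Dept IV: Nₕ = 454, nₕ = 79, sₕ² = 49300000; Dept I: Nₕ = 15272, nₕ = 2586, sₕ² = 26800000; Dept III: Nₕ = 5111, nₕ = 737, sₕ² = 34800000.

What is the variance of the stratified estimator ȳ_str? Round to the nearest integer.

Var(ȳ_str) = Σₕ Wₕ²(1 − fₕ)sₕ²/nₕ with Wₕ = Nₕ/N, N = 20837.
Dept IV: Wₕ = 0.02178817; term = 0.02178817²·(1 − 0.17400881)·49300000/79 = 244.70146.
Dept I: Wₕ = 0.73292700; term = 0.73292700²·(1 − 0.16932949)·26800000/2586 = 4624.4119.
Dept III: Wₕ = 0.24528483; term = 0.24528483²·(1 − 0.14419879)·34800000/737 = 2431.2299.
Sum = 7300.3433.

7300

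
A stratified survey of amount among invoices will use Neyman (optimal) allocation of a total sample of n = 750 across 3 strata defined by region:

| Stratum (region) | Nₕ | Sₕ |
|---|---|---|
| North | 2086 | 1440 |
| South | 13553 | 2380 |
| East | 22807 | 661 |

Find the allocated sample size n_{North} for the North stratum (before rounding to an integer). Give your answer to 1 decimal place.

44.8

Neyman allocation: nₕ = n·NₕSₕ / Σⱼ NⱼSⱼ.
Σ NⱼSⱼ = 2086·1440 + 13553·2380 + 22807·661 = 5.0335407 × 10^7.
n_{North} = 750·2086·1440 / (5.0335407 × 10^7) = 44.8.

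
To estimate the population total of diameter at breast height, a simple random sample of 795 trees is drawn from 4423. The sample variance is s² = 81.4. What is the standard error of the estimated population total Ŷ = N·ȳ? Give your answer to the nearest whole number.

Var(Ŷ) = N²·Var(ȳ) = N²·(1 − n/N)·s²/n.
f = 795/4423 = 0.17974226; Var(ȳ) = 0.82025774·81.4/795 = 0.083986139.
Var(Ŷ) = 4423² · 0.083986139 = 1.6430149 × 10^6.
SE(Ŷ) = √(1.6430149 × 10^6) = 1282.

1282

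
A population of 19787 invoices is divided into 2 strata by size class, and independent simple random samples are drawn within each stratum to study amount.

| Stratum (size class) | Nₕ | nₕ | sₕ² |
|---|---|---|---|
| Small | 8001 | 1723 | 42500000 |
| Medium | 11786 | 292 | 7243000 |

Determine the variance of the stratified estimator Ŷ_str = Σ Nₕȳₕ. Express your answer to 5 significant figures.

Var(Ŷ_str) = Σₕ Nₕ²(1 − fₕ)sₕ²/nₕ.
Small: 8001²·(1 − 1723/8001)·42500000/1723 = 1.2389941 × 10^12.
Medium: 11786²·(1 − 292/11786)·7243000/292 = 3.3602629 × 10^12.
Sum = 4.599257 × 10^12.

4.5993 × 10^12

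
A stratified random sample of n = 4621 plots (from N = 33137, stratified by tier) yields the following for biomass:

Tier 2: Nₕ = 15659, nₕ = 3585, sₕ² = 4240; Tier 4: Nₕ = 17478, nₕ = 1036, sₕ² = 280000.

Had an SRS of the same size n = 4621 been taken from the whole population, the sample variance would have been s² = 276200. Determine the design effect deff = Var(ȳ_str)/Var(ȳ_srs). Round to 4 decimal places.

Var(ȳ_str) = Σ Wₕ²(1−fₕ)sₕ²/nₕ with Wₕ = Nₕ/33137:
  Tier 2: (15659/33137)²·(1−3585/15659)·4240/3585 = 0.20364114
  Tier 4: (17478/33137)²·(1−1036/17478)·280000/1036 = 70.732381
  → Var(ȳ_str) = 70.936022.
Var(ȳ_srs) = (1 − 4621/33137)·276200/4621 = 51.435519.
deff = 70.936022 / 51.435519 = 1.3791.

1.3791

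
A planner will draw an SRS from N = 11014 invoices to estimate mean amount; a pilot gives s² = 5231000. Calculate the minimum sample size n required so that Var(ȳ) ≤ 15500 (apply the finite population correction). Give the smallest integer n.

Without fpc, n₀ = s²/D = 5231000/15500 = 337.4839.
With fpc, (1 − n/N)·s²/n ≤ D requires n ≥ n₀/(1 + n₀/N) = 337.4839/(1 + 337.4839/11014) = 327.4504.
Rounding up, n = 328.

328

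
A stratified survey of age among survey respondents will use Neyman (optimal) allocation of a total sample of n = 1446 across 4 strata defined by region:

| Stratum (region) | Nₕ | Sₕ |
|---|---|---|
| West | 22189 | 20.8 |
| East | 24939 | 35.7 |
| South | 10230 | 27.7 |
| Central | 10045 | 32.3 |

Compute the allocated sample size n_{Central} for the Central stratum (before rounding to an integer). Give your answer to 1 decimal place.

239.4

Neyman allocation: nₕ = n·NₕSₕ / Σⱼ NⱼSⱼ.
Σ NⱼSⱼ = 22189·20.8 + 24939·35.7 + 10230·27.7 + 10045·32.3 = 1.959678 × 10^6.
n_{Central} = 1446·10045·32.3 / (1.959678 × 10^6) = 239.4.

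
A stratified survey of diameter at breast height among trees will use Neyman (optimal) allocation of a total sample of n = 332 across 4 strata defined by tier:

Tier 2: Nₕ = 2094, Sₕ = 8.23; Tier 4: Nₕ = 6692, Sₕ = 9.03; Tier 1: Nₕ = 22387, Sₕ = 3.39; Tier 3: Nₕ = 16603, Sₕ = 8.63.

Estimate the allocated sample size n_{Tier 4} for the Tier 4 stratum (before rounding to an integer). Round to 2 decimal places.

67.59

Neyman allocation: nₕ = n·NₕSₕ / Σⱼ NⱼSⱼ.
Σ NⱼSⱼ = 2094·8.23 + 6692·9.03 + 22387·3.39 + 16603·8.63 = 296838.2.
n_{Tier 4} = 332·6692·9.03 / 296838.2 = 67.59.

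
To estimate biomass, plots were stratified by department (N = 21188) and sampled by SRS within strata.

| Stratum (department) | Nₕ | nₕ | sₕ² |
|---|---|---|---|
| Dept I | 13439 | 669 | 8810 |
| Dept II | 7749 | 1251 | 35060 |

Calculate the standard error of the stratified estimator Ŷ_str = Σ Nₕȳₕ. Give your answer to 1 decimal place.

60590.2

Var(Ŷ_str) = Σₕ Nₕ²(1 − fₕ)sₕ²/nₕ.
Dept I: 13439²·(1 − 669/13439)·8810/669 = 2.2599959 × 10^9.
Dept II: 7749²·(1 − 1251/7749)·35060/1251 = 1.4111721 × 10^9.
Sum = 3.671168 × 10^9.
SE = √(3.671168 × 10^9) = 60590.2.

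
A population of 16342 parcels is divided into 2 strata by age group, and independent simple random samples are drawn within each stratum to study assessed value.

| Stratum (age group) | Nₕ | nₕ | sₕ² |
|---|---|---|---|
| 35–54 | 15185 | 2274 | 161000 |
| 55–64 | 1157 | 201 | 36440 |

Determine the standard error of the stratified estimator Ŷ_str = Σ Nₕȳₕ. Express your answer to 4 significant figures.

Var(Ŷ_str) = Σₕ Nₕ²(1 − fₕ)sₕ²/nₕ.
35–54: 15185²·(1 − 2274/15185)·161000/2274 = 1.3880659 × 10^10.
55–64: 1157²·(1 − 201/1157)·36440/201 = 2.0052733 × 10^8.
Sum = 1.4081186 × 10^10.
SE = √(1.4081186 × 10^10) = 118700.

118700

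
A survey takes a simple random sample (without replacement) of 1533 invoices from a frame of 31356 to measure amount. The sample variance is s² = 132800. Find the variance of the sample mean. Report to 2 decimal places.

Under SRS without replacement, Var(ȳ) = (1 − f)·s²/n with f = n/N = 1533/31356 = 0.04889016.
Var(ȳ) = (1 − 0.04889016)·132800/1533 = 0.95110984·86.627528 = 82.392294.

82.39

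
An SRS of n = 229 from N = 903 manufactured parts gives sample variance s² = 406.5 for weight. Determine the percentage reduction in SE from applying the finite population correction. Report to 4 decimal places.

13.6055

f = n/N = 229/903 = 0.25359911.
SE_no-fpc = √(s²/n) = 1.3323322; SE_fpc = √((1−f)s²/n) = 1.1510617.
Ratio = √(1−f) = 0.86394496. Reduction = 100·(1 − 0.86394496) = 13.6055%.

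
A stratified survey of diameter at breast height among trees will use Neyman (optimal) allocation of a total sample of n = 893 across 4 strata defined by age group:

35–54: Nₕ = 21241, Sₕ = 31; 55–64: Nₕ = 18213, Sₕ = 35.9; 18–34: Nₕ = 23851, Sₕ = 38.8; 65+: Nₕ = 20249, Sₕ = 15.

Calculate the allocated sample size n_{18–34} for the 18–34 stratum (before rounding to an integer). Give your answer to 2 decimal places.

Neyman allocation: nₕ = n·NₕSₕ / Σⱼ NⱼSⱼ.
Σ NⱼSⱼ = 21241·31 + 18213·35.9 + 23851·38.8 + 20249·15 = 2.5414715 × 10^6.
n_{18–34} = 893·23851·38.8 / (2.5414715 × 10^6) = 325.17.

325.17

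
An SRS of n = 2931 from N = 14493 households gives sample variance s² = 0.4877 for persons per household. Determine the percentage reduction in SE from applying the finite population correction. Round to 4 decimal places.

f = n/N = 2931/14493 = 0.20223556.
SE_no-fpc = √(s²/n) = 0.012899369; SE_fpc = √((1−f)s²/n) = 0.011521415.
Ratio = √(1−f) = 0.89317660. Reduction = 100·(1 − 0.89317660) = 10.6823%.

10.6823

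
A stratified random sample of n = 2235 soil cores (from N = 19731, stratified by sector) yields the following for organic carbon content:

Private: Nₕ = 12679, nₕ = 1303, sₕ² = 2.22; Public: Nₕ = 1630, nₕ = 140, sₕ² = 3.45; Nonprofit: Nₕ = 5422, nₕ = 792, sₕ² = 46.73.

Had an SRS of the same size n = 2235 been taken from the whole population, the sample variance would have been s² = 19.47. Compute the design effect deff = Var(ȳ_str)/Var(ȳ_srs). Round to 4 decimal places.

Var(ȳ_str) = Σ Wₕ²(1−fₕ)sₕ²/nₕ with Wₕ = Nₕ/19731:
  Private: (12679/19731)²·(1−1303/12679)·2.22/1303 = 6.312261 × 10^-4
  Public: (1630/19731)²·(1−140/1630)·3.45/140 = 1.5373287 × 10^-4
  Nonprofit: (5422/19731)²·(1−792/5422)·46.73/792 = 0.0038046342
  → Var(ȳ_str) = 0.0045895932.
Var(ȳ_srs) = (1 − 2235/19731)·19.47/2235 = 0.0077246373.
deff = 0.0045895932 / 0.0077246373 = 0.5941.

0.5941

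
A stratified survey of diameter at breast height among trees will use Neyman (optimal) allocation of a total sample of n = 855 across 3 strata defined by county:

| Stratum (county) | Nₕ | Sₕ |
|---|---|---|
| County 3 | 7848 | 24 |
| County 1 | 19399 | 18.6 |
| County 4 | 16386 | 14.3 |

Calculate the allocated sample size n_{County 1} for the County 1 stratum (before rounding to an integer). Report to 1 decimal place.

Neyman allocation: nₕ = n·NₕSₕ / Σⱼ NⱼSⱼ.
Σ NⱼSⱼ = 7848·24 + 19399·18.6 + 16386·14.3 = 783493.2.
n_{County 1} = 855·19399·18.6 / 783493.2 = 393.8.

393.8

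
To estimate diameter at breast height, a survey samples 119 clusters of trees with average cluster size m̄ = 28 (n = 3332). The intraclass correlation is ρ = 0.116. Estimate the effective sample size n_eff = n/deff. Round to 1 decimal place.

806.4

deff = 1 + (28 − 1)·0.116 = 1 + 3.132 = 4.132.
n_eff = 3332 / 4.132 = 806.4.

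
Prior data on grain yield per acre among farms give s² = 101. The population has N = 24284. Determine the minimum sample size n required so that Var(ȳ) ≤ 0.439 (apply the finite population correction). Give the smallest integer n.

Without fpc, n₀ = s²/D = 101/0.439 = 230.0683.
With fpc, (1 − n/N)·s²/n ≤ D requires n ≥ n₀/(1 + n₀/N) = 230.0683/(1 + 230.0683/24284) = 227.9091.
Rounding up, n = 228.

228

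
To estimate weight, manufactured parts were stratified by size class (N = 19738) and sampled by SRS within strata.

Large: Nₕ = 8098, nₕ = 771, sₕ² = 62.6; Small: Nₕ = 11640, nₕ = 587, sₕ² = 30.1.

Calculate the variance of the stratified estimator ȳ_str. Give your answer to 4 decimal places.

0.0293

Var(ȳ_str) = Σₕ Wₕ²(1 − fₕ)sₕ²/nₕ with Wₕ = Nₕ/N, N = 19738.
Large: Wₕ = 0.41027460; term = 0.41027460²·(1 − 0.09520869)·62.6/771 = 0.012365669.
Small: Wₕ = 0.58972540; term = 0.58972540²·(1 − 0.05042955)·30.1/587 = 0.016933832.
Sum = 0.029299501.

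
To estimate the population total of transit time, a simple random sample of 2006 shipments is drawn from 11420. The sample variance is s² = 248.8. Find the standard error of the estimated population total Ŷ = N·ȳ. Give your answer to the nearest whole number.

Var(Ŷ) = N²·Var(ȳ) = N²·(1 − n/N)·s²/n.
f = 2006/11420 = 0.17565674; Var(ȳ) = 0.82434326·248.8/2006 = 0.10224158.
Var(Ŷ) = 11420² · 0.10224158 = 1.3333979 × 10^7.
SE(Ŷ) = √(1.3333979 × 10^7) = 3652.

3652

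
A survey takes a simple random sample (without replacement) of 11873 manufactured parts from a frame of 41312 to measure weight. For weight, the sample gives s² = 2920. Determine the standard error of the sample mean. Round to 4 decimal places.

0.4186

Under SRS without replacement, Var(ȳ) = (1 − f)·s²/n with f = n/N = 11873/41312 = 0.28739833.
Var(ȳ) = (1 − 0.28739833)·2920/11873 = 0.71260167·0.24593616 = 0.17525452.
SE(ȳ) = √(0.17525452) = 0.4186.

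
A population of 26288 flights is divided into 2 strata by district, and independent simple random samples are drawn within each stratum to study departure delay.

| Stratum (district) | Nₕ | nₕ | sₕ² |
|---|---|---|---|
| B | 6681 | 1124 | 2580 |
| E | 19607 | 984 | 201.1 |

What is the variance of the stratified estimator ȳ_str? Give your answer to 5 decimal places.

Var(ȳ_str) = Σₕ Wₕ²(1 − fₕ)sₕ²/nₕ with Wₕ = Nₕ/N, N = 26288.
B: Wₕ = 0.25414638; term = 0.25414638²·(1 − 0.16823829)·2580/1124 = 0.12331621.
E: Wₕ = 0.74585362; term = 0.74585362²·(1 − 0.05018616)·201.1/984 = 0.10798481.
Sum = 0.23130102.

0.23130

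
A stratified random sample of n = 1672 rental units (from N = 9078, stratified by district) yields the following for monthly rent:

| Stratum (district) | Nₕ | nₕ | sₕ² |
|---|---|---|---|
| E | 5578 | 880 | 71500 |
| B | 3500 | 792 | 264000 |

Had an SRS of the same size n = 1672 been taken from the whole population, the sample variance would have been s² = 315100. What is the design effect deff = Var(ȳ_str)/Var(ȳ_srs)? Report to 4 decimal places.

Var(ȳ_str) = Σ Wₕ²(1−fₕ)sₕ²/nₕ with Wₕ = Nₕ/9078:
  E: (5578/9078)²·(1−880/5578)·71500/880 = 25.836551
  B: (3500/9078)²·(1−792/3500)·264000/792 = 38.336732
  → Var(ȳ_str) = 64.173283.
Var(ȳ_srs) = (1 − 1672/9078)·315100/1672 = 153.74665.
deff = 64.173283 / 153.74665 = 0.4174.

0.4174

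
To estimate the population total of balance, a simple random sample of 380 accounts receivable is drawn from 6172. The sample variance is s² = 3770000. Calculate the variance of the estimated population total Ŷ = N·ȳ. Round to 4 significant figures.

Var(Ŷ) = N²·Var(ȳ) = N²·(1 − n/N)·s²/n.
f = 380/6172 = 0.06156837; Var(ȳ) = 0.93843163·3770000/380 = 9310.2296.
Var(Ŷ) = 6172² · 9310.2296 = 3.5466001 × 10^11.

3.547 × 10^11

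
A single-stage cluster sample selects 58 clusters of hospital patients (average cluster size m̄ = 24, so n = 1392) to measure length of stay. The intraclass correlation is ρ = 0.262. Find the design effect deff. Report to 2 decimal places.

deff = 1 + (24 − 1)·0.262 = 1 + 6.026 = 7.026.

7.03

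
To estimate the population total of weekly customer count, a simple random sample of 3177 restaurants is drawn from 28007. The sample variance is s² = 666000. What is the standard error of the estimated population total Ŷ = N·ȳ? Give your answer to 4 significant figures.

Var(Ŷ) = N²·Var(ȳ) = N²·(1 − n/N)·s²/n.
f = 3177/28007 = 0.11343593; Var(ȳ) = 0.88656407·666000/3177 = 185.85196.
Var(Ŷ) = 28007² · 185.85196 = 1.457808 × 10^11.
SE(Ŷ) = √(1.457808 × 10^11) = 381800.

381800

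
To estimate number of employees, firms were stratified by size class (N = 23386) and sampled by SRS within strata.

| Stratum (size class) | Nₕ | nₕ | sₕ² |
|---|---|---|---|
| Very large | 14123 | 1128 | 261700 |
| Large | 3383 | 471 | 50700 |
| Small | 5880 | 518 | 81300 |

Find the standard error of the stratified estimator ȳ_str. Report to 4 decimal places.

9.4256

Var(ȳ_str) = Σₕ Wₕ²(1 − fₕ)sₕ²/nₕ with Wₕ = Nₕ/N, N = 23386.
Very large: Wₕ = 0.60390832; term = 0.60390832²·(1 − 0.07986972)·261700/1128 = 77.854904.
Large: Wₕ = 0.14465920; term = 0.14465920²·(1 − 0.13922554)·50700/471 = 1.9389586.
Small: Wₕ = 0.25143248; term = 0.25143248²·(1 − 0.08809524)·81300/518 = 9.0480091.
Sum = 88.841872.
SE = √(88.841872) = 9.4256.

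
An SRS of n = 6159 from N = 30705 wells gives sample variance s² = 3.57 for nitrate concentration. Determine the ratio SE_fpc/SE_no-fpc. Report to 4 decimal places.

f = n/N = 6159/30705 = 0.20058622.
SE_no-fpc = √(s²/n) = 0.024075705; SE_fpc = √((1−f)s²/n) = 0.021526074.
Ratio = √(1−f) = 0.89409942.

0.8941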